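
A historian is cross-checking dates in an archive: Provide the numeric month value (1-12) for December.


Calendar month order:
11. November
12. December <--
December is month number 12

12


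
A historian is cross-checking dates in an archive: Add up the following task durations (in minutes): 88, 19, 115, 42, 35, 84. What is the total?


Durations: 88, 19, 115, 42, 35, 84
Running sum: 88
+ 19 = 107
+ 115 = 222
+ 42 = 264
+ 35 = 299
+ 84 = 383
Total duration: 383 minutes
That is 6 hours and 23 minutes

383


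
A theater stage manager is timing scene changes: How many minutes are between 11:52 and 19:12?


Start time: 11:52 = 712 minutes from midnight
End time: 19:12 = 1152 minutes from midnight
Difference: 1152 - 712 = 440 minutes
That is 7 hours and 20 minutes

440


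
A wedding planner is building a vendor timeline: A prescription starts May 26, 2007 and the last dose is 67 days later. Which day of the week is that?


Start: 2007-05-26 (Saturday)
Step 1 - find target date: add 67 days
  2007-05-26 + 67 days = 2007-08-01
Step 2 - day of week:
  67 mod 7 = 4
  Saturday + 4 days -> Wednesday
Result: Wednesday (2007-08-01)

Wednesday


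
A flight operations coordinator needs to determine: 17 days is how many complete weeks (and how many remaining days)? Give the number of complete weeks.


Total days: 17
Days per week: 7
Division: 17 / 7 = 2 remainder 3
Complete weeks: 2
Remaining days: 3

2


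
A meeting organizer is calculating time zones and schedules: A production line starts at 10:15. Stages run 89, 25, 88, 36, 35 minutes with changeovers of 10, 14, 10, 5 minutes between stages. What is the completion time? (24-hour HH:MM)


Start: 10:15 = 615 min from midnight
  after task 1 (89 min): 11:44
  after break (10 min): 11:54
  after task 2 (25 min): 12:19
  after break (14 min): 12:33
  after task 3 (88 min): 14:01
  after break (10 min): 14:11
  after task 4 (36 min): 14:47
  after break (5 min): 14:52
  after task 5 (35 min): 15:27
Total elapsed: 312 minutes
End time: 15:27

15:27


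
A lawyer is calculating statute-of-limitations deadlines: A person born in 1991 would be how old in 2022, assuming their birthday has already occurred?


Birth year: 1991
Current year: 2022
Age = current year - birth year
Age = 2022 - 1991 = 31

31


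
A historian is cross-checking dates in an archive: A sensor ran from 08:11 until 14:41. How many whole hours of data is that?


Start: 08:11
End: 14:41
Hour difference: 14 - 8 = 6 hours
Minute difference: 41 - 11 = 30 minutes
Total minutes: 390
Complete hours: 390 / 60 = 6 (remainder 30)

6


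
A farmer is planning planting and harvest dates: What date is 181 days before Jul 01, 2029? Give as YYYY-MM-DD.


Start: 2029-07-01
Subtracting 181 days
Days already passed in July: 1
After going back through July: 180 more days to subtract
June 2029: 30 days, 150 remaining
May 2029: 31 days, 119 remaining
April 2029: 30 days, 89 remaining
March 2029: 31 days, 58 remaining
Result: 2029-01-01

2029-01-01


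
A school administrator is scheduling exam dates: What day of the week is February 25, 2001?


Date: 2001-02-25
January 1, 2001 is a Monday
Day of year: 56
Offset from Jan 1: 55 days
55 mod 7 = 6
Result: Sunday

Sunday


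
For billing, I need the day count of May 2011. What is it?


Month: May
Year: 2011
May is a 31-day month
Total: 31 days

31


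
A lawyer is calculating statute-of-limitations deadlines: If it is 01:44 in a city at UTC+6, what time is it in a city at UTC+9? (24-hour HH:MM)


Local time: 01:44 at UTC+6 (offset 6h)
Target zone: UTC+9 (offset 9h)
Difference: 9 - (6) = 3 hours
Calculation: 1 + (3) = 4
Result: 04:44

04:44


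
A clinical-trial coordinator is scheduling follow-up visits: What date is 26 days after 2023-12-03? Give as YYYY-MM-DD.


Start: 2023-12-03
Adding 26 days
Days remaining in December: 28
Result: 2023-12-29

2023-12-29


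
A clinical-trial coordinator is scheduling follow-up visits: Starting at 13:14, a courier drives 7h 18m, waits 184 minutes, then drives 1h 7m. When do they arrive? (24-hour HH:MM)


Depart: 13:14
Leg 1: +438 min -> 20:32
Layover: +184 min -> 23:36
Leg 2: +67 min -> 00:43
Total travel: 689 minutes = 11h 29m
Arrival: 00:43

00:43


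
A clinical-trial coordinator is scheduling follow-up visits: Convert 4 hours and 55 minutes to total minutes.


Hours: 4
Extra minutes: 55
Minutes per hour: 60
Hours to minutes: 4 x 60 = 240
Total: 240 + 55 = 295

295


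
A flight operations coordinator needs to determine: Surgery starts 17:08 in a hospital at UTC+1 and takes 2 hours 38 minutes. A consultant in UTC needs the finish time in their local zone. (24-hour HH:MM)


Start: 17:08 in UTC+1
Step 1 - add duration:
  minutes: 8 + 38 = 46
  hours: 17 + 2 + 0 = 19
  end in UTC+1: 19:46
Step 2 - convert UTC+1 -> UTC:
  offset difference: 0 - (1) = -1 hours
  19 + (-1) = 18 -> mod 24 = 18
Result: 18:46 in UTC

18:46


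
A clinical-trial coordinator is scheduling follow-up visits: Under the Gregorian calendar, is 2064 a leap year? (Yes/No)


Year: 2064
Divisible by 4? 2064 / 4 = 516.0 -> Yes
Divisible by 100? 2064 / 100 = 20.64 -> No
Divisible by 4 but not 100, so it IS a leap year

Yes


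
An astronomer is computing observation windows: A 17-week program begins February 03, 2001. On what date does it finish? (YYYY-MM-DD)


Start: 2001-02-03
Weeks to add: 17
Convert to days: 17 x 7 = 119 days
Add 119 days to 2001-02-03
Result: 2001-06-02

2001-06-02


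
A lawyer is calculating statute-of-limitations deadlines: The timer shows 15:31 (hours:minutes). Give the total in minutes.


Hours: 15
Minutes: 31
Convert hours to minutes: 15 x 60 = 900
Add remaining minutes: 900 + 31 = 931

931


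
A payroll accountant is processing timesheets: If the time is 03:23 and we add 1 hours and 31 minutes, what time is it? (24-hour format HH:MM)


Start time: 03:23
Adding: 1 hours 31 minutes
Minutes: 23 + 31 = 54
Hours: 3 + 1 + 0 = 4
Result: 04:54

04:54


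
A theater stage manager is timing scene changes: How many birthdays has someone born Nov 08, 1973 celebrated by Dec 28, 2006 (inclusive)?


Birth: 1973-11-08
Reference: 2006-12-28
Year difference: 2006 - 1973 = 33
Has birthday (11-08) occurred by 12-28? Yes
Age in full years: 33

33


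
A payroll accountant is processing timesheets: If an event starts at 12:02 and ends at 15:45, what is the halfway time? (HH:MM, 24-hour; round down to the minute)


Start time: 12:02 = 722 minutes from midnight
End time: 15:45 = 945 minutes from midnight
Sum: 722 + 945 = 1667
Midpoint: 1667 / 2 = 833 minutes
Convert: 833 / 60 = 13 hours, 53 minutes
Result: 13:53

13:53


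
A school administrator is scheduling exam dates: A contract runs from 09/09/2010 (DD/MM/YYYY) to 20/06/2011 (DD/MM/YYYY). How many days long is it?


Start date: 2010-09-09
End date: 2011-06-20
Sep 2010: +22 days
Oct 2010: +31 days
Nov 2010: +30 days
... (7 more months)
Total: 284 days

284


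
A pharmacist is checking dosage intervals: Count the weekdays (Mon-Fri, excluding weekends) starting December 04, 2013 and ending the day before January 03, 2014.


Start: 2013-12-04 (Wednesday)
End (exclusive): 2014-01-03 (Friday)
Total calendar days: 30
Full weeks: 30 // 7 = 4 -> 20 weekdays
Remaining 2 days starting on Wednesday:
  Wed(w), Thu(w) -> 2 weekdays
Total business days: 20 + 2 = 22

22


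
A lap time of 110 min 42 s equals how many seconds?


Minutes: 110
Seconds: 42
Convert minutes to seconds: 110 x 60 = 6600
Add remaining seconds: 6600 + 42 = 6642

6642


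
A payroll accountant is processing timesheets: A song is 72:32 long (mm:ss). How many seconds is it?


Minutes: 72
Extra seconds: 32
Seconds per minute: 60
Minutes to seconds: 72 x 60 = 4320
Total: 4320 + 32 = 4352

4352


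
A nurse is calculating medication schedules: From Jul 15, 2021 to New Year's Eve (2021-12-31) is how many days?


Start: July 15, 2021
End: December 31, 2021
Days left in July: 16
August: 31
September: 30
October: 31
November: 30
... plus remaining months
Sum of remaining months: 153
Total: 16 + 153 = 169

169


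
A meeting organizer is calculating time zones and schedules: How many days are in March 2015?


Month: March
Year: 2015
March is a 31-day month
Total: 31 days

31


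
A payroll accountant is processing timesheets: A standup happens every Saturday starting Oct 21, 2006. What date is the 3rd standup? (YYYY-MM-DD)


First occurrence: 2006-10-21 (occurrence 1)
Each occurrence is 7 days after the previous.
Occurrence 3 is 2 weeks after the first.
2 weeks = 14 days
2006-10-21 + 14 days = 2006-11-04

2006-11-04


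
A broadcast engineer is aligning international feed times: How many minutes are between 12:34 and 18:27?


Start time: 12:34 = 754 minutes from midnight
End time: 18:27 = 1107 minutes from midnight
Difference: 1107 - 754 = 353 minutes
That is 5 hours and 53 minutes

353


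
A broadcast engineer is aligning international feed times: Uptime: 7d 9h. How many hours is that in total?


Days: 7
Extra hours: 9
Hours per day: 24
Days to hours: 7 x 24 = 168
Total: 168 + 9 = 177

177


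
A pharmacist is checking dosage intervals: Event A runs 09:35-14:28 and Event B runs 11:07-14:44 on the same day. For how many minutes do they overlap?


Interval A: [575, 868] minutes from midnight
Interval B: [667, 884] minutes from midnight
Overlap start = max(575, 667) = 667
Overlap end = min(868, 884) = 868
Overlap = 868 - 667 = 201 minutes

201


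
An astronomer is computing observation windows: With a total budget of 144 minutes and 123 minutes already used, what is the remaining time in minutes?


Total budget: 144 minutes
Time used: 123 minutes
Remaining: 144 - 123 = 21 minutes
Percent used: 85.4%
Percent remaining: 14.6%

21


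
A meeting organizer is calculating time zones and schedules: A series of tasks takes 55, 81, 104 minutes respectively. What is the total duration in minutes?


Durations: 55, 81, 104
Running sum: 55
+ 81 = 136
+ 104 = 240
Total duration: 240 minutes
That is 4 hours and 0 minutes

240


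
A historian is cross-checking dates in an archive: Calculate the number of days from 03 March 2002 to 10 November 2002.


Start date: 2002-03-03
End date: 2002-11-10
Mar 2002: +29 days
Apr 2002: +30 days
May 2002: +31 days
... (6 more months)
Total: 252 days

252


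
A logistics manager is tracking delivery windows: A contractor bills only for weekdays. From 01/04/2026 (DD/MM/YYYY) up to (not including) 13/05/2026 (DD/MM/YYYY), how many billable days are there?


Start: 2026-04-01 (Wednesday)
End (exclusive): 2026-05-13 (Wednesday)
Total calendar days: 42
Full weeks: 42 // 7 = 6 -> 30 weekdays
Remaining 0 days starting on Wednesday:
Total business days: 30 + 0 = 30

30


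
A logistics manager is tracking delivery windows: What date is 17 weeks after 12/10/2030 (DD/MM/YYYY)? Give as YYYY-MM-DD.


Start: 2030-10-12
Weeks to add: 17
Convert to days: 17 x 7 = 119 days
Add 119 days to 2030-10-12
Result: 2031-02-08

2031-02-08


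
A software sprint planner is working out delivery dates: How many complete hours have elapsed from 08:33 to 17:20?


Start: 08:33
End: 17:20
Hour difference: 17 - 8 = 9 hours
Minute difference: 20 - 33 = -13 minutes
Total minutes: 527
Complete hours: 527 / 60 = 8 (remainder 47)

8


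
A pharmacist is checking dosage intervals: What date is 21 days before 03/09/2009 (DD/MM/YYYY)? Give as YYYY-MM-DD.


Start: 2009-09-03
Subtracting 21 days
Days already passed in September: 3
After going back through September: 18 more days to subtract
August 2009 has 31 days, need 18
Result: 2009-08-13

2009-08-13


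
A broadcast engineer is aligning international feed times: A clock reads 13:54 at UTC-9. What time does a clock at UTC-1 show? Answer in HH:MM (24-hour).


Local time: 13:54 at UTC-9 (offset -9h)
Target zone: UTC-1 (offset -1h)
Difference: -1 - (-9) = 8 hours
Calculation: 13 + (8) = 21
Result: 21:54

21:54


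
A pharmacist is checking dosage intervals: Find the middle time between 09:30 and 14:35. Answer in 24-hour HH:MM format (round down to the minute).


Start time: 09:30 = 570 minutes from midnight
End time: 14:35 = 875 minutes from midnight
Sum: 570 + 875 = 1445
Midpoint: 1445 / 2 = 722 minutes
Convert: 722 / 60 = 12 hours, 2 minutes
Result: 12:02

12:02


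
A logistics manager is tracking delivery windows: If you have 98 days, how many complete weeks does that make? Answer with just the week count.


Total days: 98
Days per week: 7
Division: 98 / 7 = 14 remainder 0
Complete weeks: 14
Remaining days: 0

14


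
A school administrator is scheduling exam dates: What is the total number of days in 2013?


Year: 2013
Check leap year rules:
Divisible by 4? No
2013 is not a leap year
Days: 365

365


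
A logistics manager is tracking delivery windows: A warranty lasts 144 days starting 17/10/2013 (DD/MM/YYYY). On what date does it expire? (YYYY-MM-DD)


Start: 2013-10-17
Adding 144 days
Days remaining in October: 14
After October: 130 days still to add
November 2013: 30 days, 100 remaining
December 2013: 31 days, 69 remaining
January 2014: 31 days, 38 remaining
February 2014: 28 days, 10 remaining
Result: 2014-03-10

2014-03-10


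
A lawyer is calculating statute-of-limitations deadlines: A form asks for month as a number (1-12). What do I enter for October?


Calendar month order:
9. September
10. October <--
11. November
October is month number 10

10


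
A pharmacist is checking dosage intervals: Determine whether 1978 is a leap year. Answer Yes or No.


Year: 1978
Divisible by 4? 1978 / 4 = 494.5 -> No
Not divisible by 4, so NOT a leap year

No


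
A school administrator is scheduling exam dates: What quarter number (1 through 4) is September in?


Month: September (month 9)
Q1: January-March (months 1-3)
Q2: April-June (months 4-6)
Q3: July-September (months 7-9)
Q4: October-December (months 10-12)
Month 9 falls in Q3

3


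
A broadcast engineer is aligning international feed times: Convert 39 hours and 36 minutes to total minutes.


Hours: 39
Minutes: 36
Convert hours to minutes: 39 x 60 = 2340
Add remaining minutes: 2340 + 36 = 2376

2376


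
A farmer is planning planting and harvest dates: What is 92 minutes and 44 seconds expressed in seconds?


Minutes: 92
Extra seconds: 44
Seconds per minute: 60
Minutes to seconds: 92 x 60 = 5520
Total: 5520 + 44 = 5564

5564


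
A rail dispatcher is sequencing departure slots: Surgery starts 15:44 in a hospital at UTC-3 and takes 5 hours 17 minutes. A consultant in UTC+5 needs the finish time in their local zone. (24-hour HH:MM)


Start: 15:44 in UTC-3
Step 1 - add duration:
  minutes: 44 + 17 = 61 (carry 1h)
  hours: 15 + 5 + 1 = 21
  end in UTC-3: 21:01
Step 2 - convert UTC-3 -> UTC+5:
  offset difference: 5 - (-3) = 8 hours
  21 + (8) = 29 -> mod 24 = 5
Result: 05:01 in UTC+5

05:01


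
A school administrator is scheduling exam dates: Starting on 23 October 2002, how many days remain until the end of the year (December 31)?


Start: October 23, 2002
End: December 31, 2002
Days left in October: 8
November: 30
December: 31
Sum of remaining months: 61
Total: 8 + 61 = 69

69


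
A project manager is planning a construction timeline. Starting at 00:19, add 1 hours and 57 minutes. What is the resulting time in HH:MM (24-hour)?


Start time: 00:19
Adding: 1 hours 57 minutes
Minutes: 19 + 57 = 76
Minute overflow: 76 >= 60, so carry 1 hour, minutes = 16
Hours: 0 + 1 + 1 = 2
Result: 02:16

02:16


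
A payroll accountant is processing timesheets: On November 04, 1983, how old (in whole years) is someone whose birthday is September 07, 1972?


Birth: 1972-09-07
Reference: 1983-11-04
Year difference: 1983 - 1972 = 11
Has birthday (09-07) occurred by 11-04? Yes
Age in full years: 11

11


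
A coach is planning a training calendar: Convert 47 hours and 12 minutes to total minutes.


Hours: 47
Extra minutes: 12
Minutes per hour: 60
Hours to minutes: 47 x 60 = 2820
Total: 2820 + 12 = 2832

2832


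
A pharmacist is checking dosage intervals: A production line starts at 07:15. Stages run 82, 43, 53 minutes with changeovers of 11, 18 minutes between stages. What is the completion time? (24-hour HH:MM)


Start: 07:15 = 435 min from midnight
  after task 1 (82 min): 08:37
  after break (11 min): 08:48
  after task 2 (43 min): 09:31
  after break (18 min): 09:49
  after task 3 (53 min): 10:42
Total elapsed: 207 minutes
End time: 10:42

10:42


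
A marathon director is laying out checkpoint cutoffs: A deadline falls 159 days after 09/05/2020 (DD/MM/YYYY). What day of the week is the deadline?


Start: 2020-05-09 (Saturday)
Step 1 - find target date: add 159 days
  2020-05-09 + 159 days = 2020-10-15
Step 2 - day of week:
  159 mod 7 = 5
  Saturday + 5 days -> Thursday
Result: Thursday (2020-10-15)

Thursday


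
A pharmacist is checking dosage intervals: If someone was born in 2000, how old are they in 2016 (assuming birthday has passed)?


Birth year: 2000
Current year: 2016
Age = current year - birth year
Age = 2016 - 2000 = 16

16


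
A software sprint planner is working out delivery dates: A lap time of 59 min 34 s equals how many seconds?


Minutes: 59
Seconds: 34
Convert minutes to seconds: 59 x 60 = 3540
Add remaining seconds: 3540 + 34 = 3574

3574


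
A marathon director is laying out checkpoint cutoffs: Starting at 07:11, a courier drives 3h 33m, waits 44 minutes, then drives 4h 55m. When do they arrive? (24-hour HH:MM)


Depart: 07:11
Leg 1: +213 min -> 10:44
Layover: +44 min -> 11:28
Leg 2: +295 min -> 16:23
Total travel: 552 minutes = 9h 12m
Arrival: 16:23

16:23


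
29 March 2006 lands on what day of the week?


Date: 2006-03-29
January 1, 2006 is a Sunday
Day of year: 88
Offset from Jan 1: 87 days
87 mod 7 = 3
Result: Wednesday

Wednesday


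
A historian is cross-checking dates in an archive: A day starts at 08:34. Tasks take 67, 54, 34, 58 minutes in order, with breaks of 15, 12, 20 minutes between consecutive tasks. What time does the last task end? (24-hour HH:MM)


Start: 08:34 = 514 min from midnight
  after task 1 (67 min): 09:41
  after break (15 min): 09:56
  after task 2 (54 min): 10:50
  after break (12 min): 11:02
  after task 3 (34 min): 11:36
  after break (20 min): 11:56
  after task 4 (58 min): 12:54
Total elapsed: 260 minutes
End time: 12:54

12:54


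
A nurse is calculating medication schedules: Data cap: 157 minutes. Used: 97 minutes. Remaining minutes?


Total budget: 157 minutes
Time used: 97 minutes
Remaining: 157 - 97 = 60 minutes
Percent used: 61.8%
Percent remaining: 38.2%

60


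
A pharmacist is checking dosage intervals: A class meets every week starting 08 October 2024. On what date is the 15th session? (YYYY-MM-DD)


First occurrence: 2024-10-08 (occurrence 1)
Each occurrence is 7 days after the previous.
Occurrence 15 is 14 weeks after the first.
14 weeks = 98 days
2024-10-08 + 98 days = 2025-01-14

2025-01-14


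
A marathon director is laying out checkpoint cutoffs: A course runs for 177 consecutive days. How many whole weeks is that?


Total days: 177
Days per week: 7
Division: 177 / 7 = 25 remainder 2
Complete weeks: 25
Remaining days: 2

25


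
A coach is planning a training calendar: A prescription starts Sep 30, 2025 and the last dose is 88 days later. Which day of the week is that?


Start: 2025-09-30 (Tuesday)
Step 1 - find target date: add 88 days
  2025-09-30 + 88 days = 2025-12-27
Step 2 - day of week:
  88 mod 7 = 4
  Tuesday + 4 days -> Saturday
Result: Saturday (2025-12-27)

Saturday


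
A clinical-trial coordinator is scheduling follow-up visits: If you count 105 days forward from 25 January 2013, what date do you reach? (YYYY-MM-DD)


Start: 2013-01-25
Adding 105 days
Days remaining in January: 6
After January: 99 days still to add
February 2013: 28 days, 71 remaining
March 2013: 31 days, 40 remaining
April 2013: 30 days, 10 remaining
May 2013 has 31 days, need 10
Result: 2013-05-10

2013-05-10


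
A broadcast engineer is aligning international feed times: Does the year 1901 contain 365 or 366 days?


Year: 1901
Check leap year rules:
Divisible by 4? No
1901 is not a leap year
Days: 365

365


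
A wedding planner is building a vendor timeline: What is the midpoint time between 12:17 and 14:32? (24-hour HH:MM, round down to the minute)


Start time: 12:17 = 737 minutes from midnight
End time: 14:32 = 872 minutes from midnight
Sum: 737 + 872 = 1609
Midpoint: 1609 / 2 = 804 minutes
Convert: 804 / 60 = 13 hours, 24 minutes
Result: 13:24

13:24


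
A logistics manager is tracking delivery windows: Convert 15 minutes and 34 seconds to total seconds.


Minutes: 15
Extra seconds: 34
Seconds per minute: 60
Minutes to seconds: 15 x 60 = 900
Total: 900 + 34 = 934

934


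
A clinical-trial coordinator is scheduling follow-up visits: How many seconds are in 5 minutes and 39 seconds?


Minutes: 5
Seconds: 39
Convert minutes to seconds: 5 x 60 = 300
Add remaining seconds: 300 + 39 = 339

339


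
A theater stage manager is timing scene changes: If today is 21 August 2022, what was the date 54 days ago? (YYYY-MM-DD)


Start: 2022-08-21
Subtracting 54 days
Days already passed in August: 21
After going back through August: 33 more days to subtract
July 2022: 31 days, 2 remaining
June 2022 has 30 days, need 2
Result: 2022-06-28

2022-06-28


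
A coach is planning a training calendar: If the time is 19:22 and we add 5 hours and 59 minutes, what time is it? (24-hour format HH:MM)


Start time: 19:22
Adding: 5 hours 59 minutes
Minutes: 22 + 59 = 81
Minute overflow: 81 >= 60, so carry 1 hour, minutes = 21
Hours: 19 + 5 + 1 = 25
Hour wraparound: 25 mod 24 = 1
Result: 01:21

01:21


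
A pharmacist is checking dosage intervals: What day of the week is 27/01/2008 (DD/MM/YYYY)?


Date: 2008-01-27
January 1, 2008 is a Tuesday
Day of year: 27
Offset from Jan 1: 26 days
26 mod 7 = 5
Result: Sunday

Sunday


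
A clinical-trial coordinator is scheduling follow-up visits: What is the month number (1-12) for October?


Calendar month order:
9. September
10. October <--
11. November
October is month number 10

10


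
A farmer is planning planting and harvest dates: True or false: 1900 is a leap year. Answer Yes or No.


Year: 1900
Divisible by 4? 1900 / 4 = 475.0 -> Yes
Divisible by 100? 1900 / 100 = 19.0 -> Yes
Divisible by 400? 1900 / 400 = 4.75 -> No
Divisible by 100 but not 400, so NOT a leap year

No


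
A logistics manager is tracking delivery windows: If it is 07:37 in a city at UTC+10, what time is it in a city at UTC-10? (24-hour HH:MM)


Local time: 07:37 at UTC+10 (offset 10h)
Target zone: UTC-10 (offset -10h)
Difference: -10 - (10) = -20 hours
Calculation: 7 + (-20) = -13
Wraparound: (-13) mod 24 = 11
Result: 11:37

11:37


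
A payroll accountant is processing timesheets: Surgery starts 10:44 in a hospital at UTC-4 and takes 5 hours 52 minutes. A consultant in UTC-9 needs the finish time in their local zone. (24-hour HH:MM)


Start: 10:44 in UTC-4
Step 1 - add duration:
  minutes: 44 + 52 = 96 (carry 1h)
  hours: 10 + 5 + 1 = 16
  end in UTC-4: 16:36
Step 2 - convert UTC-4 -> UTC-9:
  offset difference: -9 - (-4) = -5 hours
  16 + (-5) = 11 -> mod 24 = 11
Result: 11:36 in UTC-9

11:36


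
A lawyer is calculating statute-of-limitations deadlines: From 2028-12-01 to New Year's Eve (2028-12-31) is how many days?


Start: December 01, 2028
End: December 31, 2028
Days left in December: 30
Total: 30 days

30


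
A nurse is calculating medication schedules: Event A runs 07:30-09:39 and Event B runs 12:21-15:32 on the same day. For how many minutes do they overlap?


Interval A: [450, 579] minutes from midnight
Interval B: [741, 932] minutes from midnight
Overlap start = max(450, 741) = 741
Overlap end = min(579, 932) = 579
End <= start, so the intervals do not overlap: 0 minutes

0


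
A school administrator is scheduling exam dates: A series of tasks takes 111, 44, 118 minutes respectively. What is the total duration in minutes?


Durations: 111, 44, 118
Running sum: 111
+ 44 = 155
+ 118 = 273
Total duration: 273 minutes
That is 4 hours and 33 minutes

273


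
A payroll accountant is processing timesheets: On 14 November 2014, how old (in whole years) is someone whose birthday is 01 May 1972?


Birth: 1972-05-01
Reference: 2014-11-14
Year difference: 2014 - 1972 = 42
Has birthday (05-01) occurred by 11-14? Yes
Age in full years: 42

42


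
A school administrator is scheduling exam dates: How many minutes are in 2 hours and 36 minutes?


Hours: 2
Extra minutes: 36
Minutes per hour: 60
Hours to minutes: 2 x 60 = 120
Total: 120 + 36 = 156

156


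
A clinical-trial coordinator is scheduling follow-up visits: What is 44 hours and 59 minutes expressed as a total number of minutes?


Hours: 44
Minutes: 59
Convert hours to minutes: 44 x 60 = 2640
Add remaining minutes: 2640 + 59 = 2699

2699


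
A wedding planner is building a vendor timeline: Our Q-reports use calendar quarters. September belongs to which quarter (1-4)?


Month: September (month 9)
Q1: January-March (months 1-3)
Q2: April-June (months 4-6)
Q3: July-September (months 7-9)
Q4: October-December (months 10-12)
Month 9 falls in Q3

3


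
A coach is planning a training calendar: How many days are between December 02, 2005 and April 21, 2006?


Start date: 2005-12-02
End date: 2006-04-21
Dec 2005: +30 days
Jan 2006: +31 days
Feb 2006: +28 days
Mar 2006: +31 days
Apr 2006: +20 days
Total: 140 days

140


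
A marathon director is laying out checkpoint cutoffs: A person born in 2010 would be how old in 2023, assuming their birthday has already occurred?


Birth year: 2010
Current year: 2023
Age = current year - birth year
Age = 2023 - 2010 = 13

13


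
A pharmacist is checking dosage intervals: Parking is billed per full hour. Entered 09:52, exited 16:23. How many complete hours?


Start: 09:52
End: 16:23
Hour difference: 16 - 9 = 7 hours
Minute difference: 23 - 52 = -29 minutes
Total minutes: 391
Complete hours: 391 / 60 = 6 (remainder 31)

6


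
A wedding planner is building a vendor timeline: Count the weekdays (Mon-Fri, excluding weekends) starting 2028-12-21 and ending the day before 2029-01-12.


Start: 2028-12-21 (Thursday)
End (exclusive): 2029-01-12 (Friday)
Total calendar days: 22
Full weeks: 22 // 7 = 3 -> 15 weekdays
Remaining 1 days starting on Thursday:
  Thu(w) -> 1 weekdays
Total business days: 15 + 1 = 16

16


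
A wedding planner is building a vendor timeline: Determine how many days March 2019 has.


Month: March
Year: 2019
March is a 31-day month
Total: 31 days

31


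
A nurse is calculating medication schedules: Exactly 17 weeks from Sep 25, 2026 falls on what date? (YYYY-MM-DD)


Start: 2026-09-25
Weeks to add: 17
Convert to days: 17 x 7 = 119 days
Add 119 days to 2026-09-25
Result: 2027-01-22

2027-01-22


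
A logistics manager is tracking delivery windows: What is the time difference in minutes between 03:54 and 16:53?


Start time: 03:54 = 234 minutes from midnight
End time: 16:53 = 1013 minutes from midnight
Difference: 1013 - 234 = 779 minutes
That is 12 hours and 59 minutes

779


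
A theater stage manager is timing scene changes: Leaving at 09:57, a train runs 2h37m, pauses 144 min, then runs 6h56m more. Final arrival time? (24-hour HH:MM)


Depart: 09:57
Leg 1: +157 min -> 12:34
Layover: +144 min -> 14:58
Leg 2: +416 min -> 21:54
Total travel: 717 minutes = 11h 57m
Arrival: 21:54

21:54


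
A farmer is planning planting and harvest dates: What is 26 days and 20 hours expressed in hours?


Days: 26
Extra hours: 20
Hours per day: 24
Days to hours: 26 x 24 = 624
Total: 624 + 20 = 644

644


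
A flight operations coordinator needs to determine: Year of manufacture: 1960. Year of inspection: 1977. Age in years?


Birth year: 1960
Current year: 1977
Age = current year - birth year
Age = 1977 - 1960 = 17

17


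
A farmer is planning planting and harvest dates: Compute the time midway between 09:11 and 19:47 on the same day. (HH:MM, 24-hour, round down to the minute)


Start time: 09:11 = 551 minutes from midnight
End time: 19:47 = 1187 minutes from midnight
Sum: 551 + 1187 = 1738
Midpoint: 1738 / 2 = 869 minutes
Convert: 869 / 60 = 14 hours, 29 minutes
Result: 14:29

14:29


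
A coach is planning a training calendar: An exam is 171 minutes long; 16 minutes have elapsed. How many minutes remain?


Total budget: 171 minutes
Time used: 16 minutes
Remaining: 171 - 16 = 155 minutes
Percent used: 9.4%
Percent remaining: 90.6%

155


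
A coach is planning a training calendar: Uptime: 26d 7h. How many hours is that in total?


Days: 26
Extra hours: 7
Hours per day: 24
Days to hours: 26 x 24 = 624
Total: 624 + 7 = 631

631


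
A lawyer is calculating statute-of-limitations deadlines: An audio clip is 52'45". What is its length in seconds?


Minutes: 52
Seconds: 45
Convert minutes to seconds: 52 x 60 = 3120
Add remaining seconds: 3120 + 45 = 3165

3165


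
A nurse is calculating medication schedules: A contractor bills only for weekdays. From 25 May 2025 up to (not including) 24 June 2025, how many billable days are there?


Start: 2025-05-25 (Sunday)
End (exclusive): 2025-06-24 (Tuesday)
Total calendar days: 30
Full weeks: 30 // 7 = 4 -> 20 weekdays
Remaining 2 days starting on Sunday:
  Sun(-), Mon(w) -> 1 weekdays
Total business days: 20 + 1 = 21

21


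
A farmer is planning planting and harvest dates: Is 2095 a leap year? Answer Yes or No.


Year: 2095
Divisible by 4? 2095 / 4 = 523.75 -> No
Not divisible by 4, so NOT a leap year

No


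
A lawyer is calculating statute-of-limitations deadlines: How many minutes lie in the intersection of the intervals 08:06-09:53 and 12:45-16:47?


Interval A: [486, 593] minutes from midnight
Interval B: [765, 1007] minutes from midnight
Overlap start = max(486, 765) = 765
Overlap end = min(593, 1007) = 593
End <= start, so the intervals do not overlap: 0 minutes

0


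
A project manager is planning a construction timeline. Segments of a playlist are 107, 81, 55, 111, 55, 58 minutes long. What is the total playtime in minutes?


Durations: 107, 81, 55, 111, 55, 58
Running sum: 107
+ 81 = 188
+ 55 = 243
+ 111 = 354
+ 55 = 409
+ 58 = 467
Total duration: 467 minutes
That is 7 hours and 47 minutes

467


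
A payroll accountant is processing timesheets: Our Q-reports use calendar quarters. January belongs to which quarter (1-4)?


Month: January (month 1)
Q1: January-March (months 1-3)
Q2: April-June (months 4-6)
Q3: July-September (months 7-9)
Q4: October-December (months 10-12)
Month 1 falls in Q1

1


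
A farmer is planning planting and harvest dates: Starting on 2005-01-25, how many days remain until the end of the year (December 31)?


Start: January 25, 2005
End: December 31, 2005
Days left in January: 6
February: 28
March: 31
April: 30
May: 31
... plus remaining months
Sum of remaining months: 334
Total: 6 + 334 = 340

340


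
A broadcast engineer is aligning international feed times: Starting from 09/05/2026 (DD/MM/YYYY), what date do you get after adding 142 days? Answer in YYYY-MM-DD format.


Start: 2026-05-09
Adding 142 days
Days remaining in May: 22
After May: 120 days still to add
June 2026: 30 days, 90 remaining
July 2026: 31 days, 59 remaining
August 2026: 31 days, 28 remaining
September 2026 has 30 days, need 28
Result: 2026-09-28

2026-09-28


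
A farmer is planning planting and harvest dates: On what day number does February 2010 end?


Month: February
Year: 2010
2010 is not a leap year
February has 28 days
Total: 28 days

28


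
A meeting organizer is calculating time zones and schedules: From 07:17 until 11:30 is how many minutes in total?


Start time: 07:17 = 437 minutes from midnight
End time: 11:30 = 690 minutes from midnight
Difference: 690 - 437 = 253 minutes
That is 4 hours and 13 minutes

253


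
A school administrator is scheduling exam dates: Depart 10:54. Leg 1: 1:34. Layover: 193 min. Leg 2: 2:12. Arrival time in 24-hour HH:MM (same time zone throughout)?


Depart: 10:54
Leg 1: +94 min -> 12:28
Layover: +193 min -> 15:41
Leg 2: +132 min -> 17:53
Total travel: 419 minutes = 6h 59m
Arrival: 17:53

17:53


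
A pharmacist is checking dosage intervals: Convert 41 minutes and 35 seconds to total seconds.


Minutes: 41
Extra seconds: 35
Seconds per minute: 60
Minutes to seconds: 41 x 60 = 2460
Total: 2460 + 35 = 2495

2495


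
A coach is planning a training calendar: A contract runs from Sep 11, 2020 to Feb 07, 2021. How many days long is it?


Start date: 2020-09-11
End date: 2021-02-07
Sep 2020: +20 days
Oct 2020: +31 days
Nov 2020: +30 days
... (3 more months)
Total: 149 days

149


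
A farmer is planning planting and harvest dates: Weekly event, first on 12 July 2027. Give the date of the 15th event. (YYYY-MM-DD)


First occurrence: 2027-07-12 (occurrence 1)
Each occurrence is 7 days after the previous.
Occurrence 15 is 14 weeks after the first.
14 weeks = 98 days
2027-07-12 + 98 days = 2027-10-18

2027-10-18


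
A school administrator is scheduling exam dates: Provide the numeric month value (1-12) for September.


Calendar month order:
8. August
9. September <--
10. October
September is month number 9

9


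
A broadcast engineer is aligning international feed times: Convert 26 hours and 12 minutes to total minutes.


Hours: 26
Minutes: 12
Convert hours to minutes: 26 x 60 = 1560
Add remaining minutes: 1560 + 12 = 1572

1572


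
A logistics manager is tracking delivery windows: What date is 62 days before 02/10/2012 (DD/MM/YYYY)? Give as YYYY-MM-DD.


Start: 2012-10-02
Subtracting 62 days
Days already passed in October: 2
After going back through October: 60 more days to subtract
September 2012: 30 days, 30 remaining
August 2012 has 31 days, need 30
Result: 2012-08-01

2012-08-01


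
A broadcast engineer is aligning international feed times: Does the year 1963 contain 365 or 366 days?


Year: 1963
Check leap year rules:
Divisible by 4? No
1963 is not a leap year
Days: 365

365


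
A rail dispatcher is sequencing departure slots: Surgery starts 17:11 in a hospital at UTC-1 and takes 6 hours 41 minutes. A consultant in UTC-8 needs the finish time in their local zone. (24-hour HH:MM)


Start: 17:11 in UTC-1
Step 1 - add duration:
  minutes: 11 + 41 = 52
  hours: 17 + 6 + 0 = 23
  end in UTC-1: 23:52
Step 2 - convert UTC-1 -> UTC-8:
  offset difference: -8 - (-1) = -7 hours
  23 + (-7) = 16 -> mod 24 = 16
Result: 16:52 in UTC-8

16:52


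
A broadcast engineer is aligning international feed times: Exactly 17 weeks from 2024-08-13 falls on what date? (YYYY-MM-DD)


Start: 2024-08-13
Weeks to add: 17
Convert to days: 17 x 7 = 119 days
Add 119 days to 2024-08-13
Result: 2024-12-10

2024-12-10


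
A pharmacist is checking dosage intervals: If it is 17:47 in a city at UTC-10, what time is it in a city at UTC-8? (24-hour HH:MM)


Local time: 17:47 at UTC-10 (offset -10h)
Target zone: UTC-8 (offset -8h)
Difference: -8 - (-10) = 2 hours
Calculation: 17 + (2) = 19
Result: 19:47

19:47


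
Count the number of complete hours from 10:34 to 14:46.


Start: 10:34
End: 14:46
Hour difference: 14 - 10 = 4 hours
Minute difference: 46 - 34 = 12 minutes
Total minutes: 252
Complete hours: 252 / 60 = 4 (remainder 12)

4


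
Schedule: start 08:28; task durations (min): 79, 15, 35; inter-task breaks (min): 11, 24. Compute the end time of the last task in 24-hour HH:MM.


Start: 08:28 = 508 min from midnight
  after task 1 (79 min): 09:47
  after break (11 min): 09:58
  after task 2 (15 min): 10:13
  after break (24 min): 10:37
  after task 3 (35 min): 11:12
Total elapsed: 164 minutes
End time: 11:12

11:12


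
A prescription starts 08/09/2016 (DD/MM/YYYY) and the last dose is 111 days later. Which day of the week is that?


Start: 2016-09-08 (Thursday)
Step 1 - find target date: add 111 days
  2016-09-08 + 111 days = 2016-12-28
Step 2 - day of week:
  111 mod 7 = 6
  Thursday + 6 days -> Wednesday
Result: Wednesday (2016-12-28)

Wednesday


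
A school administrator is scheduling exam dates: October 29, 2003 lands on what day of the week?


Date: 2003-10-29
January 1, 2003 is a Wednesday
Day of year: 302
Offset from Jan 1: 301 days
301 mod 7 = 0
Result: Wednesday

Wednesday


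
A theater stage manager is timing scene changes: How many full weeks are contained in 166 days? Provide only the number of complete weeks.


Total days: 166
Days per week: 7
Division: 166 / 7 = 23 remainder 5
Complete weeks: 23
Remaining days: 5

23


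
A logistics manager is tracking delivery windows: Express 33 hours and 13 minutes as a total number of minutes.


Hours: 33
Extra minutes: 13
Minutes per hour: 60
Hours to minutes: 33 x 60 = 1980
Total: 1980 + 13 = 1993

1993


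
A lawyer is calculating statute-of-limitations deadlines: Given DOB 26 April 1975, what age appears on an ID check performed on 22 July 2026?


Birth: 1975-04-26
Reference: 2026-07-22
Year difference: 2026 - 1975 = 51
Has birthday (04-26) occurred by 07-22? Yes
Age in full years: 51

51


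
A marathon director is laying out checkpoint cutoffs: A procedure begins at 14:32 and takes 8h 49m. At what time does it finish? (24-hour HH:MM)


Start time: 14:32
Adding: 8 hours 49 minutes
Minutes: 32 + 49 = 81
Minute overflow: 81 >= 60, so carry 1 hour, minutes = 21
Hours: 14 + 8 + 1 = 23
Result: 23:21

23:21


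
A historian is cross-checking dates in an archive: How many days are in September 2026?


Month: September
Year: 2026
September is a 30-day month
Total: 30 days

30


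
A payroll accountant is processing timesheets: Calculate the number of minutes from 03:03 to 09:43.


Start time: 03:03 = 183 minutes from midnight
End time: 09:43 = 583 minutes from midnight
Difference: 583 - 183 = 400 minutes
That is 6 hours and 40 minutes

400


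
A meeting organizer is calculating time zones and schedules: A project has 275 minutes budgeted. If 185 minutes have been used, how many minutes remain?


Total budget: 275 minutes
Time used: 185 minutes
Remaining: 275 - 185 = 90 minutes
Percent used: 67.3%
Percent remaining: 32.7%

90


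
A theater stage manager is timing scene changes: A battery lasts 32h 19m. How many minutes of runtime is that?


Hours: 32
Extra minutes: 19
Minutes per hour: 60
Hours to minutes: 32 x 60 = 1920
Total: 1920 + 19 = 1939

1939


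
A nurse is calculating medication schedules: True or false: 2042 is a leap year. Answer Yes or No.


Year: 2042
Divisible by 4? 2042 / 4 = 510.5 -> No
Not divisible by 4, so NOT a leap year

No


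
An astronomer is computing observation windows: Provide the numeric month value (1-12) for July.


Calendar month order:
6. June
7. July <--
8. August
July is month number 7

7


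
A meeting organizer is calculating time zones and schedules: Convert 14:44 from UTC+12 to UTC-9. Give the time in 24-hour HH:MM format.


Local time: 14:44 at UTC+12 (offset 12h)
Target zone: UTC-9 (offset -9h)
Difference: -9 - (12) = -21 hours
Calculation: 14 + (-21) = -7
Wraparound: (-7) mod 24 = 17
Result: 17:44

17:44


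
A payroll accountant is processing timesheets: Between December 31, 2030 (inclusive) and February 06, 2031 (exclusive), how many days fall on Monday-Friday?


Start: 2030-12-31 (Tuesday)
End (exclusive): 2031-02-06 (Thursday)
Total calendar days: 37
Full weeks: 37 // 7 = 5 -> 25 weekdays
Remaining 2 days starting on Tuesday:
  Tue(w), Wed(w) -> 2 weekdays
Total business days: 25 + 2 = 27

27


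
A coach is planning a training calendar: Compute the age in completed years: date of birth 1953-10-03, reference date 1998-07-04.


Birth: 1953-10-03
Reference: 1998-07-04
Year difference: 1998 - 1953 = 45
Has birthday (10-03) occurred by 07-04? No
Birthday not yet reached this year -> subtract 1
Age in full years: 44

44
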